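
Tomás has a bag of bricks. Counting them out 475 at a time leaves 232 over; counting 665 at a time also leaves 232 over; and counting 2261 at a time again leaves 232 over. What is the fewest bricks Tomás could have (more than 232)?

56757

N − 232 must be a common multiple of 475, 665, and 2261.
475 = 5^2 × 19
665 = 5 × 7 × 19
2261 = 7 × 17 × 19
LCM(475, 665, 2261) = 5^2 × 7 × 17 × 19 = 56525.
Smallest N > 232 is LCM + 232 = 56525 + 232 = 56757.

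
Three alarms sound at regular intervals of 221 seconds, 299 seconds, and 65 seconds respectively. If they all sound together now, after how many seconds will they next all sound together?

25415 seconds

The first simultaneous occurrence is after LCM of the individual periods.
221 = 13 × 17
299 = 13 × 23
65 = 5 × 13
LCM(221, 299, 65) = 5 × 13 × 17 × 23 = 25415.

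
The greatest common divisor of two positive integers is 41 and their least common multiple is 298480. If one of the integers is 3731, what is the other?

For two integers, gcd × lcm = product, so the other is (41 × 298480) / 3731 = 12237680 / 3731 = 3280.

3280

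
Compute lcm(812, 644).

812 = 2^2 × 7 × 29
644 = 2^2 × 7 × 23
LCM(812, 644) = 2^2 × 7 × 23 × 29 = 18676.

18676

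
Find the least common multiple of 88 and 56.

88 = 2^3 × 11
56 = 2^3 × 7
LCM(88, 56) = 2^3 × 7 × 11 = 616.

616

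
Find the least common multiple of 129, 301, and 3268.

129 = 3 × 43
301 = 7 × 43
3268 = 2^2 × 19 × 43
LCM(129, 301, 3268) = 2^2 × 3 × 7 × 19 × 43 = 68628.

68628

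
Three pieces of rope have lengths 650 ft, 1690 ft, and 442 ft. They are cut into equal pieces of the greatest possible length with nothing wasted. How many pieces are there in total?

107

Piece length = gcd(650, 1690, 442).
650 = 2 × 5^2 × 13
1690 = 2 × 5 × 13^2
442 = 2 × 13 × 17
gcd(650, 1690, 442) = 2 × 13 = 26.
Total pieces = 650/26 + 1690/26 + 442/26 = 25 + 65 + 17 = 107.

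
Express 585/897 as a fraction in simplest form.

585 = 3^2 × 5 × 13
897 = 3 × 13 × 23
gcd(585, 897) = 3 × 13 = 39.
Divide numerator and denominator by 39: 585/897 = 15/23.

15/23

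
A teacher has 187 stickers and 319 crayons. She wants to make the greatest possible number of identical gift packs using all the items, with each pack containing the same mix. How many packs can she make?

By the Euclidean algorithm:
319 = 1 × 187 + 132
187 = 1 × 132 + 55
132 = 2 × 55 + 22
55 = 2 × 22 + 11
22 = 2 × 11 + 0
gcd(187, 319) = 11.

11 packs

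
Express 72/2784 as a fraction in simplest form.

3/116

72 = 2^3 × 3^2
2784 = 2^5 × 3 × 29
gcd(72, 2784) = 2^3 × 3 = 24.
Divide numerator and denominator by 24: 72/2784 = 3/116.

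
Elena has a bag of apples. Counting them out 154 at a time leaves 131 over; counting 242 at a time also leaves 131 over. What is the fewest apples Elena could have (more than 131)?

1825

N − 131 must be a common multiple of 154 and 242.
154 = 2 × 7 × 11
242 = 2 × 11^2
LCM(154, 242) = 2 × 7 × 11^2 = 1694.
Smallest N > 131 is LCM + 131 = 1694 + 131 = 1825.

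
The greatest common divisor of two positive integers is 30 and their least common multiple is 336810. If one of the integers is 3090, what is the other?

For two integers, gcd × lcm = product, so the other is (30 × 336810) / 3090 = 10104300 / 3090 = 3270.

3270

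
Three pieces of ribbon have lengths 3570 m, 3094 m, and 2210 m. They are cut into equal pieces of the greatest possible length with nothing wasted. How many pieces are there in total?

261

Piece length = gcd(3570, 3094, 2210).
3570 = 2 × 3 × 5 × 7 × 17
3094 = 2 × 7 × 13 × 17
2210 = 2 × 5 × 13 × 17
gcd(3570, 3094, 2210) = 2 × 17 = 34.
Total pieces = 3570/34 + 3094/34 + 2210/34 = 105 + 91 + 65 = 261.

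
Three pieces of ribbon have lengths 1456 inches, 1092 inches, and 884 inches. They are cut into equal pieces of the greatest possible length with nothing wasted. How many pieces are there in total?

Piece length = gcd(1456, 1092, 884).
1456 = 2^4 × 7 × 13
1092 = 2^2 × 3 × 7 × 13
884 = 2^2 × 13 × 17
gcd(1456, 1092, 884) = 2^2 × 13 = 52.
Total pieces = 1456/52 + 1092/52 + 884/52 = 28 + 21 + 17 = 66.

66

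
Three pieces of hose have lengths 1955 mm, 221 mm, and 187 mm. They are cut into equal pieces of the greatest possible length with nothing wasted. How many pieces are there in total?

Piece length = gcd(1955, 221, 187).
1955 = 5 × 17 × 23
221 = 13 × 17
187 = 11 × 17
gcd(1955, 221, 187) = 17.
Total pieces = 1955/17 + 221/17 + 187/17 = 115 + 13 + 11 = 139.

139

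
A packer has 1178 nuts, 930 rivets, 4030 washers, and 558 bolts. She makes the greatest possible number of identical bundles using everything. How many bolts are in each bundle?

Number of bundles = gcd(1178, 930, 4030, 558).
1178 = 2 × 19 × 31
930 = 2 × 3 × 5 × 31
4030 = 2 × 5 × 13 × 31
558 = 2 × 3^2 × 31
gcd(1178, 930, 4030, 558) = 2 × 31 = 62.
bolts per bundle = 558 / 62 = 9.

9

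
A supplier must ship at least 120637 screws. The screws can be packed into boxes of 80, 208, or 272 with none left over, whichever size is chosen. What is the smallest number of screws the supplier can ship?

123760

The number of screws must be a common multiple of 80, 208, and 272, so a multiple of their LCM.
80 = 2^4 × 5
208 = 2^4 × 13
272 = 2^4 × 17
LCM(80, 208, 272) = 2^4 × 5 × 13 × 17 = 17680.
Smallest multiple of 17680 that is ≥ 120637: ⌈120637/17680⌉ × 17680 = 7 × 17680 = 123760.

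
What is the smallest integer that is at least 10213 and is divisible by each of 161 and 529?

The integer must be a common multiple of 161 and 529, so a multiple of their LCM.
161 = 7 × 23
529 = 23^2
LCM(161, 529) = 7 × 23^2 = 3703.
Smallest multiple of 3703 that is ≥ 10213: ⌈10213/3703⌉ × 3703 = 3 × 3703 = 11109.

11109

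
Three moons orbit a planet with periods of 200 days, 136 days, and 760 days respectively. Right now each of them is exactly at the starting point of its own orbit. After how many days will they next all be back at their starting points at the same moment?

64600 days

The first simultaneous occurrence is after LCM of the individual periods.
200 = 2^3 × 5^2
136 = 2^3 × 17
760 = 2^3 × 5 × 19
LCM(200, 136, 760) = 2^3 × 5^2 × 17 × 19 = 64600.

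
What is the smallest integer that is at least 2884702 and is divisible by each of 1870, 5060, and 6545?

The integer must be a common multiple of 1870, 5060, and 6545, so a multiple of their LCM.
1870 = 2 × 5 × 11 × 17
5060 = 2^2 × 5 × 11 × 23
6545 = 5 × 7 × 11 × 17
LCM(1870, 5060, 6545) = 2^2 × 5 × 7 × 11 × 17 × 23 = 602140.
Smallest multiple of 602140 that is ≥ 2884702: ⌈2884702/602140⌉ × 602140 = 5 × 602140 = 3010700.

3010700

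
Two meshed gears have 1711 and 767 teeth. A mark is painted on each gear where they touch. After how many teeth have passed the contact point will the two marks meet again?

22243 teeth

We need the least common multiple of the intervals.
1711 = 29 × 59
767 = 13 × 59
LCM(1711, 767) = 13 × 29 × 59 = 22243.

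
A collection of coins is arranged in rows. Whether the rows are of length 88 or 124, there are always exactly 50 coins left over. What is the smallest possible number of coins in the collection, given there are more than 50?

N − 50 must be a common multiple of 88 and 124.
88 = 2^3 × 11
124 = 2^2 × 31
LCM(88, 124) = 2^3 × 11 × 31 = 2728.
Smallest N > 50 is LCM + 50 = 2728 + 50 = 2778.

2778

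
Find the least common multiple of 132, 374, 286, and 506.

670956

132 = 2^2 × 3 × 11
374 = 2 × 11 × 17
286 = 2 × 11 × 13
506 = 2 × 11 × 23
LCM(132, 374, 286, 506) = 2^2 × 3 × 11 × 13 × 17 × 23 = 670956.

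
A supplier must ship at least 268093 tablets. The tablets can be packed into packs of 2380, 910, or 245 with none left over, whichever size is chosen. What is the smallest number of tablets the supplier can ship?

433160

The number of tablets must be a common multiple of 2380, 910, and 245, so a multiple of their LCM.
2380 = 2^2 × 5 × 7 × 17
910 = 2 × 5 × 7 × 13
245 = 5 × 7^2
LCM(2380, 910, 245) = 2^2 × 5 × 7^2 × 13 × 17 = 216580.
Smallest multiple of 216580 that is ≥ 268093: ⌈268093/216580⌉ × 216580 = 2 × 216580 = 433160.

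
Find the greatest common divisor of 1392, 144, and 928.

16

1392 = 2^4 × 3 × 29
144 = 2^4 × 3^2
928 = 2^5 × 29
gcd(1392, 144, 928) = 2^4 = 16.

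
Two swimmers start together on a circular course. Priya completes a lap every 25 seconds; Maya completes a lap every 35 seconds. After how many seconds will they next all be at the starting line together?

They coincide at every common multiple of the periods; the first is the LCM.
25 = 5^2
35 = 5 × 7
LCM(25, 35) = 5^2 × 7 = 175.

175 seconds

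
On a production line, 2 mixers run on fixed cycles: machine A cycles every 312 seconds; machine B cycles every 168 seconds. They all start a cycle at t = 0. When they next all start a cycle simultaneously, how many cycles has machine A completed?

They are all back at their starting positions together after one LCM of the periods.
312 = 2^3 × 3 × 13
168 = 2^3 × 3 × 7
LCM(312, 168) = 2^3 × 3 × 7 × 13 = 2184.
Cycles for period 312: 2184 / 312 = 7.

7 cycles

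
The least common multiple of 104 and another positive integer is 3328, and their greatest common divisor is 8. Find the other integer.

256

gcd × lcm = product of the two integers, so the other integer is (8 × 3328) / 104 = 256.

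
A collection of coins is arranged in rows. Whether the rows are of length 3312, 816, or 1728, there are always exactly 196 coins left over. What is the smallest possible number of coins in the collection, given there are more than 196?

N − 196 must be a common multiple of 3312, 816, and 1728.
3312 = 2^4 × 3^2 × 23
816 = 2^4 × 3 × 17
1728 = 2^6 × 3^3
LCM(3312, 816, 1728) = 2^6 × 3^3 × 17 × 23 = 675648.
Smallest N > 196 is LCM + 196 = 675648 + 196 = 675844.

675844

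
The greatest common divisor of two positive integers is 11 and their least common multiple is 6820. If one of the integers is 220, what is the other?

For two integers, gcd × lcm = product, so the other is (11 × 6820) / 220 = 75020 / 220 = 341.

341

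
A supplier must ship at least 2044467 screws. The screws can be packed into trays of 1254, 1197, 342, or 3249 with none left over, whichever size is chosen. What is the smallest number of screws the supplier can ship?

The number of screws must be a common multiple of 1254, 1197, 342, and 3249, so a multiple of their LCM.
1254 = 2 × 3 × 11 × 19
1197 = 3^2 × 7 × 19
342 = 2 × 3^2 × 19
3249 = 3^2 × 19^2
LCM(1254, 1197, 342, 3249) = 2 × 3^2 × 7 × 11 × 19^2 = 500346.
Smallest multiple of 500346 that is ≥ 2044467: ⌈2044467/500346⌉ × 500346 = 5 × 500346 = 2501730.

2501730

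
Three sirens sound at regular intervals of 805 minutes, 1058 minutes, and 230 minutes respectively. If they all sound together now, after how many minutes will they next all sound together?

37030 minutes

We need the least common multiple of the intervals.
805 = 5 × 7 × 23
1058 = 2 × 23^2
230 = 2 × 5 × 23
LCM(805, 1058, 230) = 2 × 5 × 7 × 23^2 = 37030.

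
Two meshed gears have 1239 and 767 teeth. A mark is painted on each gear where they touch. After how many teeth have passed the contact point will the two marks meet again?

They coincide at every common multiple of the periods; the first is the LCM.
1239 = 3 × 7 × 59
767 = 13 × 59
LCM(1239, 767) = 3 × 7 × 13 × 59 = 16107.

16107 teeth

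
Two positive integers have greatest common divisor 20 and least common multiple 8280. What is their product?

For any two positive integers, gcd × lcm = product = 20 × 8280 = 165600.

165600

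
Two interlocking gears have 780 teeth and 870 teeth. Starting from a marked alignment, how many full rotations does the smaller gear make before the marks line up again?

They are all back at their starting positions together after one LCM of the periods.
780 = 2^2 × 3 × 5 × 13
870 = 2 × 3 × 5 × 29
LCM(780, 870) = 2^2 × 3 × 5 × 13 × 29 = 22620.
Rotations for period 780: 22620 / 780 = 29.

29 rotations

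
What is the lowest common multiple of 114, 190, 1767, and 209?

114 = 2 × 3 × 19
190 = 2 × 5 × 19
1767 = 3 × 19 × 31
209 = 11 × 19
LCM(114, 190, 1767, 209) = 2 × 3 × 5 × 11 × 19 × 31 = 194370.

194370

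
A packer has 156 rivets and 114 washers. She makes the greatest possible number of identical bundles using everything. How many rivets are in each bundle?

26

Number of bundles = gcd(156, 114).
156 = 2^2 × 3 × 13
114 = 2 × 3 × 19
gcd(156, 114) = 2 × 3 = 6.
rivets per bundle = 156 / 6 = 26.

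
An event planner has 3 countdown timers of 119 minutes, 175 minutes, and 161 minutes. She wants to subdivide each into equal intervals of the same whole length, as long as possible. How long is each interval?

The interval must divide each timer length; the longest such is the gcd.
119 = 7 × 17
175 = 5^2 × 7
161 = 7 × 23
gcd(119, 175, 161) = 7.

7 minutes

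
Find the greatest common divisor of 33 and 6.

3

33 = 3 × 11
6 = 2 × 3
gcd(33, 6) = 3.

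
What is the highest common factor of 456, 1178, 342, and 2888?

456 = 2^3 × 3 × 19
1178 = 2 × 19 × 31
342 = 2 × 3^2 × 19
2888 = 2^3 × 19^2
gcd(456, 1178, 342, 2888) = 2 × 19 = 38.

38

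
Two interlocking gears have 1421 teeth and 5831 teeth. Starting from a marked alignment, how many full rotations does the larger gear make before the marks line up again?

All finish a whole number of cycles simultaneously at t = LCM of the periods.
1421 = 7^2 × 29
5831 = 7^3 × 17
LCM(1421, 5831) = 7^3 × 17 × 29 = 169099.
Rotations for period 5831: 169099 / 5831 = 29.

29 rotations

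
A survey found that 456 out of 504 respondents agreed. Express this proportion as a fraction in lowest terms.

456 = 2^3 × 3 × 19
504 = 2^3 × 3^2 × 7
gcd(456, 504) = 2^3 × 3 = 24.
Divide numerator and denominator by 24: 456/504 = 19/21.

19/21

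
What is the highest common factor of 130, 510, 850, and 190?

10

130 = 2 × 5 × 13
510 = 2 × 3 × 5 × 17
850 = 2 × 5^2 × 17
190 = 2 × 5 × 19
gcd(130, 510, 850, 190) = 2 × 5 = 10.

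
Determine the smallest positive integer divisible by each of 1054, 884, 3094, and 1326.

575484

1054 = 2 × 17 × 31
884 = 2^2 × 13 × 17
3094 = 2 × 7 × 13 × 17
1326 = 2 × 3 × 13 × 17
LCM(1054, 884, 3094, 1326) = 2^2 × 3 × 7 × 13 × 17 × 31 = 575484.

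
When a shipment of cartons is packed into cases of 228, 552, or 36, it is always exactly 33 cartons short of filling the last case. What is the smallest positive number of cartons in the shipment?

31431

Being 33 short of a full case of size k means N ≡ −33 (mod k), i.e. N + 33 is a multiple of each size.
228 = 2^2 × 3 × 19
552 = 2^3 × 3 × 23
36 = 2^2 × 3^2
LCM(228, 552, 36) = 2^3 × 3^2 × 19 × 23 = 31464.
Smallest positive N is 31464 − 33 = 31431.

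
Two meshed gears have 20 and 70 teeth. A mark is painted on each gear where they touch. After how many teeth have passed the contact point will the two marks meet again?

140 teeth

We need the least common multiple of the intervals.
20 = 2^2 × 5
70 = 2 × 5 × 7
LCM(20, 70) = 2^2 × 5 × 7 = 140.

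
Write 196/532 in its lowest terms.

7/19

196 = 2^2 × 7^2
532 = 2^2 × 7 × 19
gcd(196, 532) = 2^2 × 7 = 28.
Divide numerator and denominator by 28: 196/532 = 7/19.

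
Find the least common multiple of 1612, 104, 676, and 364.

293384

1612 = 2^2 × 13 × 31
104 = 2^3 × 13
676 = 2^2 × 13^2
364 = 2^2 × 7 × 13
LCM(1612, 104, 676, 364) = 2^3 × 7 × 13^2 × 31 = 293384.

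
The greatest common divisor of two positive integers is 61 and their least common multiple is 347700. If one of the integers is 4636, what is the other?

For two integers, gcd × lcm = product, so the other is (61 × 347700) / 4636 = 21209700 / 4636 = 4575.

4575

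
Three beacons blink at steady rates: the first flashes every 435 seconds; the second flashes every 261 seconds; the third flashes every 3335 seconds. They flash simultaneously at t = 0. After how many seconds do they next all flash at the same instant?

30015 seconds

They coincide at every common multiple of the periods; the first is the LCM.
435 = 3 × 5 × 29
261 = 3^2 × 29
3335 = 5 × 23 × 29
LCM(435, 261, 3335) = 3^2 × 5 × 23 × 29 = 30015.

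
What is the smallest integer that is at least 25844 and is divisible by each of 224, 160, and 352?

36960

The integer must be a common multiple of 224, 160, and 352, so a multiple of their LCM.
224 = 2^5 × 7
160 = 2^5 × 5
352 = 2^5 × 11
LCM(224, 160, 352) = 2^5 × 5 × 7 × 11 = 12320.
Smallest multiple of 12320 that is ≥ 25844: ⌈25844/12320⌉ × 12320 = 3 × 12320 = 36960.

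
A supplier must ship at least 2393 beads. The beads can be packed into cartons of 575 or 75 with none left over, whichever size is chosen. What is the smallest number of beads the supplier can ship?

The number of beads must be a common multiple of 575 and 75, so a multiple of their LCM.
575 = 5^2 × 23
75 = 3 × 5^2
LCM(575, 75) = 3 × 5^2 × 23 = 1725.
Smallest multiple of 1725 that is ≥ 2393: ⌈2393/1725⌉ × 1725 = 2 × 1725 = 3450.

3450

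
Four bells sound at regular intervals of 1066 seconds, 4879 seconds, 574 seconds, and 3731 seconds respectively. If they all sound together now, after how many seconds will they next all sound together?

126854 seconds

We need the least common multiple of the intervals.
1066 = 2 × 13 × 41
4879 = 7 × 17 × 41
574 = 2 × 7 × 41
3731 = 7 × 13 × 41
LCM(1066, 4879, 574, 3731) = 2 × 7 × 13 × 17 × 41 = 126854.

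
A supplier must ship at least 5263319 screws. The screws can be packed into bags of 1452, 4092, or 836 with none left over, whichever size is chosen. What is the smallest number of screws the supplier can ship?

The number of screws must be a common multiple of 1452, 4092, and 836, so a multiple of their LCM.
1452 = 2^2 × 3 × 11^2
4092 = 2^2 × 3 × 11 × 31
836 = 2^2 × 11 × 19
LCM(1452, 4092, 836) = 2^2 × 3 × 11^2 × 19 × 31 = 855228.
Smallest multiple of 855228 that is ≥ 5263319: ⌈5263319/855228⌉ × 855228 = 7 × 855228 = 5986596.

5986596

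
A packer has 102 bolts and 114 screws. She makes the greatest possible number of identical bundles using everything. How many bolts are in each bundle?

Number of bundles = gcd(102, 114).
102 = 2 × 3 × 17
114 = 2 × 3 × 19
gcd(102, 114) = 2 × 3 = 6.
bolts per bundle = 102 / 6 = 17.

17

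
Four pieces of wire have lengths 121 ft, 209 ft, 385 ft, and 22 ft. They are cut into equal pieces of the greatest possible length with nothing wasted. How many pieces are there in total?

67

Piece length = gcd(121, 209, 385, 22).
121 = 11^2
209 = 11 × 19
385 = 5 × 7 × 11
22 = 2 × 11
gcd(121, 209, 385, 22) = 11.
Total pieces = 121/11 + 209/11 + 385/11 + 22/11 = 11 + 19 + 35 + 2 = 67.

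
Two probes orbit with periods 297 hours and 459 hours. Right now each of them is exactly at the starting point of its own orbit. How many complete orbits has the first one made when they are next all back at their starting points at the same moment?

17 orbits

They are all back at their starting positions together after one LCM of the periods.
297 = 3^3 × 11
459 = 3^3 × 17
LCM(297, 459) = 3^3 × 11 × 17 = 5049.
Orbits for period 297: 5049 / 297 = 17.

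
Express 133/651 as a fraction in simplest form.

133 = 7 × 19
651 = 3 × 7 × 31
gcd(133, 651) = 7.
Divide numerator and denominator by 7: 133/651 = 19/93.

19/93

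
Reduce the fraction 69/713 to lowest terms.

3/31

69 = 3 × 23
713 = 23 × 31
gcd(69, 713) = 23.
Divide numerator and denominator by 23: 69/713 = 3/31.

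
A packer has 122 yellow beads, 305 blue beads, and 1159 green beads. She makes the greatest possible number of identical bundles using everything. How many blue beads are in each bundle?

Number of bundles = gcd(122, 305, 1159).
122 = 2 × 61
305 = 5 × 61
1159 = 19 × 61
gcd(122, 305, 1159) = 61.
blue beads per bundle = 305 / 61 = 5.

5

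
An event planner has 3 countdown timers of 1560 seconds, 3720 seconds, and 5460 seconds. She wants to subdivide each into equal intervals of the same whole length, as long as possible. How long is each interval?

The interval must divide each timer length; the longest such is the gcd.
1560 = 2^3 × 3 × 5 × 13
3720 = 2^3 × 3 × 5 × 31
5460 = 2^2 × 3 × 5 × 7 × 13
gcd(1560, 3720, 5460) = 2^2 × 3 × 5 = 60.

60 seconds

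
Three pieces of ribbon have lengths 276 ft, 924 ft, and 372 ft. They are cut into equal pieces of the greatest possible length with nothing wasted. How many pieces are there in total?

Piece length = gcd(276, 924, 372).
276 = 2^2 × 3 × 23
924 = 2^2 × 3 × 7 × 11
372 = 2^2 × 3 × 31
gcd(276, 924, 372) = 2^2 × 3 = 12.
Total pieces = 276/12 + 924/12 + 372/12 = 23 + 77 + 31 = 131.

131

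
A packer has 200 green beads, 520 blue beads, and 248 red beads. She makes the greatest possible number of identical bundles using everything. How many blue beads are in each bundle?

65

Number of bundles = gcd(200, 520, 248).
200 = 2^3 × 5^2
520 = 2^3 × 5 × 13
248 = 2^3 × 31
gcd(200, 520, 248) = 2^3 = 8.
blue beads per bundle = 520 / 8 = 65.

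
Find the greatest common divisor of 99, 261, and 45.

9

99 = 3^2 × 11
261 = 3^2 × 29
45 = 3^2 × 5
gcd(99, 261, 45) = 3^2 = 9.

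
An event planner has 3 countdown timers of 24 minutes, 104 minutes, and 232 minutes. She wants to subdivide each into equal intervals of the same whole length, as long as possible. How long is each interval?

The interval must divide each timer length; the longest such is the gcd.
24 = 2^3 × 3
104 = 2^3 × 13
232 = 2^3 × 29
gcd(24, 104, 232) = 2^3 = 8.

8 minutes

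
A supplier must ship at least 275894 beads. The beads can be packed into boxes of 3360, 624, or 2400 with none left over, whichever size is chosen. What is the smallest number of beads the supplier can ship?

The number of beads must be a common multiple of 3360, 624, and 2400, so a multiple of their LCM.
3360 = 2^5 × 3 × 5 × 7
624 = 2^4 × 3 × 13
2400 = 2^5 × 3 × 5^2
LCM(3360, 624, 2400) = 2^5 × 3 × 5^2 × 7 × 13 = 218400.
Smallest multiple of 218400 that is ≥ 275894: ⌈275894/218400⌉ × 218400 = 2 × 218400 = 436800.

436800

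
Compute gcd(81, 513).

27

81 = 3^4
513 = 3^3 × 19
gcd(81, 513) = 3^3 = 27.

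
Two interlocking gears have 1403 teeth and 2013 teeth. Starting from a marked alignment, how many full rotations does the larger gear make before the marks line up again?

The first common completion time is the LCM of the periods.
1403 = 23 × 61
2013 = 3 × 11 × 61
LCM(1403, 2013) = 3 × 11 × 23 × 61 = 46299.
Rotations for period 2013: 46299 / 2013 = 23.

23 rotations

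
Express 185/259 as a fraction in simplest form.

185 = 5 × 37
259 = 7 × 37
gcd(185, 259) = 37.
Divide numerator and denominator by 37: 185/259 = 5/7.

5/7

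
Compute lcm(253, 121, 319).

80707

253 = 11 × 23
121 = 11^2
319 = 11 × 29
LCM(253, 121, 319) = 11^2 × 23 × 29 = 80707.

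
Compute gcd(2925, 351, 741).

39

2925 = 3^2 × 5^2 × 13
351 = 3^3 × 13
741 = 3 × 13 × 19
gcd(2925, 351, 741) = 3 × 13 = 39.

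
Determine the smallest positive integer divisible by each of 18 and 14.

126

18 = 2 × 3^2
14 = 2 × 7
LCM(18, 14) = 2 × 3^2 × 7 = 126.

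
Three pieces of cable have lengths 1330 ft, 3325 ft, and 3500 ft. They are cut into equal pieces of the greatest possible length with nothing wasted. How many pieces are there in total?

Piece length = gcd(1330, 3325, 3500).
1330 = 2 × 5 × 7 × 19
3325 = 5^2 × 7 × 19
3500 = 2^2 × 5^3 × 7
gcd(1330, 3325, 3500) = 5 × 7 = 35.
Total pieces = 1330/35 + 3325/35 + 3500/35 = 38 + 95 + 100 = 233.

233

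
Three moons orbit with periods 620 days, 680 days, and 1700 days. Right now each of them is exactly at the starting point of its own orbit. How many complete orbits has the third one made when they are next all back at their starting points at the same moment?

62 orbits

The first common completion time is the LCM of the periods.
620 = 2^2 × 5 × 31
680 = 2^3 × 5 × 17
1700 = 2^2 × 5^2 × 17
LCM(620, 680, 1700) = 2^3 × 5^2 × 17 × 31 = 105400.
Orbits for period 1700: 105400 / 1700 = 62.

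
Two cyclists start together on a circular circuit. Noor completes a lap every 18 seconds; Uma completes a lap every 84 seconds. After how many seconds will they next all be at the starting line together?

252 seconds

The first simultaneous occurrence is after LCM of the individual periods.
18 = 2 × 3^2
84 = 2^2 × 3 × 7
LCM(18, 84) = 2^2 × 3^2 × 7 = 252.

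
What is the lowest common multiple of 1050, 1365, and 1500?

1050 = 2 × 3 × 5^2 × 7
1365 = 3 × 5 × 7 × 13
1500 = 2^2 × 3 × 5^3
LCM(1050, 1365, 1500) = 2^2 × 3 × 5^3 × 7 × 13 = 136500.

136500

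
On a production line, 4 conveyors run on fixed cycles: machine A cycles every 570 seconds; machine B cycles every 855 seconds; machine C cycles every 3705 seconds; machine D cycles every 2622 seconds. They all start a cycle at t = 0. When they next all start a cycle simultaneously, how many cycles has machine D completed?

195 cycles

They are all back at their starting positions together after one LCM of the periods.
570 = 2 × 3 × 5 × 19
855 = 3^2 × 5 × 19
3705 = 3 × 5 × 13 × 19
2622 = 2 × 3 × 19 × 23
LCM(570, 855, 3705, 2622) = 2 × 3^2 × 5 × 13 × 19 × 23 = 511290.
Cycles for period 2622: 511290 / 2622 = 195.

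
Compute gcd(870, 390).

30

870 = 2 × 3 × 5 × 29
390 = 2 × 3 × 5 × 13
gcd(870, 390) = 2 × 3 × 5 = 30.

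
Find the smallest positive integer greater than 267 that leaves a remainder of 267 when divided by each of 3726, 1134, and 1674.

N − 267 must be a common multiple of 3726, 1134, and 1674.
3726 = 2 × 3^4 × 23
1134 = 2 × 3^4 × 7
1674 = 2 × 3^3 × 31
LCM(3726, 1134, 1674) = 2 × 3^4 × 7 × 23 × 31 = 808542.
Smallest N > 267 is LCM + 267 = 808542 + 267 = 808809.

808809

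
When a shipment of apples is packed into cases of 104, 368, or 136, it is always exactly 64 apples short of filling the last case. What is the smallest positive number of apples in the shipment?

Being 64 short of a full case of size k means N ≡ −64 (mod k), i.e. N + 64 is a multiple of each size.
104 = 2^3 × 13
368 = 2^4 × 23
136 = 2^3 × 17
LCM(104, 368, 136) = 2^4 × 13 × 17 × 23 = 81328.
Smallest positive N is 81328 − 64 = 81264.

81264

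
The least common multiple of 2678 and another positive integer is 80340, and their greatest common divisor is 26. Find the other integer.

gcd × lcm = product of the two integers, so the other integer is (26 × 80340) / 2678 = 780.

780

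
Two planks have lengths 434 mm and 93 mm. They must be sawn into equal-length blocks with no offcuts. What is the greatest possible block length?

This is the greatest common divisor of 434 and 93.
434 = 2 × 7 × 31
93 = 3 × 31
gcd(434, 93) = 31.

31 mm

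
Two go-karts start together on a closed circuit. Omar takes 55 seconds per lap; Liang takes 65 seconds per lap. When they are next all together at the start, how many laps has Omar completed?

13 laps

They are all back at their starting positions together after one LCM of the periods.
55 = 5 × 11
65 = 5 × 13
LCM(55, 65) = 5 × 11 × 13 = 715.
Laps for period 55: 715 / 55 = 13.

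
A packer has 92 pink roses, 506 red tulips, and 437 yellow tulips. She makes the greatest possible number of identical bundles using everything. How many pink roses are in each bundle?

Number of bundles = gcd(92, 506, 437).
92 = 2^2 × 23
506 = 2 × 11 × 23
437 = 19 × 23
gcd(92, 506, 437) = 23.
pink roses per bundle = 92 / 23 = 4.

4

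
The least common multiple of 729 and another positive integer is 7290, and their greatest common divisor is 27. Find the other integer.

gcd × lcm = product of the two integers, so the other integer is (27 × 7290) / 729 = 270.

270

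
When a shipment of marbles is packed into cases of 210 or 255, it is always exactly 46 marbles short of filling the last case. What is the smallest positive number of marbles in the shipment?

Being 46 short of a full case of size k means N ≡ −46 (mod k), i.e. N + 46 is a multiple of each size.
210 = 2 × 3 × 5 × 7
255 = 3 × 5 × 17
LCM(210, 255) = 2 × 3 × 5 × 7 × 17 = 3570.
Smallest positive N is 3570 − 46 = 3524.

3524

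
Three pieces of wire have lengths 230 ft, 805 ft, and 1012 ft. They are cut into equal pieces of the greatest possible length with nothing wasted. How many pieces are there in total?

Piece length = gcd(230, 805, 1012).
230 = 2 × 5 × 23
805 = 5 × 7 × 23
1012 = 2^2 × 11 × 23
gcd(230, 805, 1012) = 23.
Total pieces = 230/23 + 805/23 + 1012/23 = 10 + 35 + 44 = 89.

89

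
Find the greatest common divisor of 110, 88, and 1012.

110 = 2 × 5 × 11
88 = 2^3 × 11
1012 = 2^2 × 11 × 23
gcd(110, 88, 1012) = 2 × 11 = 22.

22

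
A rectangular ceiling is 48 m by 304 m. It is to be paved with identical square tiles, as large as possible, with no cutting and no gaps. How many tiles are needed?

Tile side = gcd(48, 304).
48 = 2^4 × 3
304 = 2^4 × 19
gcd(48, 304) = 2^4 = 16.
Tiles: (48/16) × (304/16) = 3 × 19 = 57.

57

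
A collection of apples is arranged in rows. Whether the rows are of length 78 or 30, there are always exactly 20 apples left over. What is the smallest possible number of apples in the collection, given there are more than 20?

410

N − 20 must be a common multiple of 78 and 30.
78 = 2 × 3 × 13
30 = 2 × 3 × 5
LCM(78, 30) = 2 × 3 × 5 × 13 = 390.
Smallest N > 20 is LCM + 20 = 390 + 20 = 410.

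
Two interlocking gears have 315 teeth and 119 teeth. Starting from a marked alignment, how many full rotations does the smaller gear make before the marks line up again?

They are all back at their starting positions together after one LCM of the periods.
315 = 3^2 × 5 × 7
119 = 7 × 17
LCM(315, 119) = 3^2 × 5 × 7 × 17 = 5355.
Rotations for period 119: 5355 / 119 = 45.

45 rotations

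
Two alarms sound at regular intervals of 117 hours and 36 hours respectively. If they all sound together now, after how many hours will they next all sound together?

The first simultaneous occurrence is after LCM of the individual periods.
117 = 3^2 × 13
36 = 2^2 × 3^2
LCM(117, 36) = 2^2 × 3^2 × 13 = 468.

468 hours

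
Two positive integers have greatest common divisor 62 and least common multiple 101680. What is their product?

For any two positive integers, gcd × lcm = product = 62 × 101680 = 6304160.

6304160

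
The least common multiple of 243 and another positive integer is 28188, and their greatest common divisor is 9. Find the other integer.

gcd × lcm = product of the two integers, so the other integer is (9 × 28188) / 243 = 1044.

1044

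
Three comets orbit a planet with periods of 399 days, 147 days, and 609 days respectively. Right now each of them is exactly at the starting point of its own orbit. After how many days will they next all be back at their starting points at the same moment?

They coincide at every common multiple of the periods; the first is the LCM.
399 = 3 × 7 × 19
147 = 3 × 7^2
609 = 3 × 7 × 29
LCM(399, 147, 609) = 3 × 7^2 × 19 × 29 = 80997.

80997 days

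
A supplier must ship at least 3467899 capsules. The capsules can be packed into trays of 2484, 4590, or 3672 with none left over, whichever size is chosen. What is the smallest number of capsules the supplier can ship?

3800520

The number of capsules must be a common multiple of 2484, 4590, and 3672, so a multiple of their LCM.
2484 = 2^2 × 3^3 × 23
4590 = 2 × 3^3 × 5 × 17
3672 = 2^3 × 3^3 × 17
LCM(2484, 4590, 3672) = 2^3 × 3^3 × 5 × 17 × 23 = 422280.
Smallest multiple of 422280 that is ≥ 3467899: ⌈3467899/422280⌉ × 422280 = 9 × 422280 = 3800520.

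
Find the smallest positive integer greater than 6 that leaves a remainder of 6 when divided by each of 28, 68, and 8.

N − 6 must be a common multiple of 28, 68, and 8.
28 = 2^2 × 7
68 = 2^2 × 17
8 = 2^3
LCM(28, 68, 8) = 2^3 × 7 × 17 = 952.
Smallest N > 6 is LCM + 6 = 952 + 6 = 958.

958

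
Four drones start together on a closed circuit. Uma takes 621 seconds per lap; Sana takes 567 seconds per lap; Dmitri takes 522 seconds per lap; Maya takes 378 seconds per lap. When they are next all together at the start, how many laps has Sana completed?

1334 laps

They are all back at their starting positions together after one LCM of the periods.
621 = 3^3 × 23
567 = 3^4 × 7
522 = 2 × 3^2 × 29
378 = 2 × 3^3 × 7
LCM(621, 567, 522, 378) = 2 × 3^4 × 7 × 23 × 29 = 756378.
Laps for period 567: 756378 / 567 = 1334.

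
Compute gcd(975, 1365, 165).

15

975 = 3 × 5^2 × 13
1365 = 3 × 5 × 7 × 13
165 = 3 × 5 × 11
gcd(975, 1365, 165) = 3 × 5 = 15.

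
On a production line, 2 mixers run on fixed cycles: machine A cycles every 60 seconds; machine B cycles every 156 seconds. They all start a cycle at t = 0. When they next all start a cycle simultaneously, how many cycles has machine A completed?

All finish a whole number of cycles simultaneously at t = LCM of the periods.
60 = 2^2 × 3 × 5
156 = 2^2 × 3 × 13
LCM(60, 156) = 2^2 × 3 × 5 × 13 = 780.
Cycles for period 60: 780 / 60 = 13.

13 cycles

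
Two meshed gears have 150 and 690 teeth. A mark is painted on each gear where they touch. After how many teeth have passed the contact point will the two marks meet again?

We need the least common multiple of the intervals.
150 = 2 × 3 × 5^2
690 = 2 × 3 × 5 × 23
LCM(150, 690) = 2 × 3 × 5^2 × 23 = 3450.

3450 teeth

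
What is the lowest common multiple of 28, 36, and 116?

28 = 2^2 × 7
36 = 2^2 × 3^2
116 = 2^2 × 29
LCM(28, 36, 116) = 2^2 × 3^2 × 7 × 29 = 7308.

7308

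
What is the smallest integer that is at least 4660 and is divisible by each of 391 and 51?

The integer must be a common multiple of 391 and 51, so a multiple of their LCM.
391 = 17 × 23
51 = 3 × 17
LCM(391, 51) = 3 × 17 × 23 = 1173.
Smallest multiple of 1173 that is ≥ 4660: ⌈4660/1173⌉ × 1173 = 4 × 1173 = 4692.

4692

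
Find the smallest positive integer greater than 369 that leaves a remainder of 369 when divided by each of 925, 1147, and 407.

315794

N − 369 must be a common multiple of 925, 1147, and 407.
925 = 5^2 × 37
1147 = 31 × 37
407 = 11 × 37
LCM(925, 1147, 407) = 5^2 × 11 × 31 × 37 = 315425.
Smallest N > 369 is LCM + 369 = 315425 + 369 = 315794.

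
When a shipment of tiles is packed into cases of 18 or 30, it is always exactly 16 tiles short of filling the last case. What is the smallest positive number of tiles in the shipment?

74

Being 16 short of a full case of size k means N ≡ −16 (mod k), i.e. N + 16 is a multiple of each size.
18 = 2 × 3^2
30 = 2 × 3 × 5
LCM(18, 30) = 2 × 3^2 × 5 = 90.
Smallest positive N is 90 − 16 = 74.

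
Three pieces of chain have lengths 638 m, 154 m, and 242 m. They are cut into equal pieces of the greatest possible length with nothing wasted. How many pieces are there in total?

Piece length = gcd(638, 154, 242).
638 = 2 × 11 × 29
154 = 2 × 7 × 11
242 = 2 × 11^2
gcd(638, 154, 242) = 2 × 11 = 22.
Total pieces = 638/22 + 154/22 + 242/22 = 29 + 7 + 11 = 47.

47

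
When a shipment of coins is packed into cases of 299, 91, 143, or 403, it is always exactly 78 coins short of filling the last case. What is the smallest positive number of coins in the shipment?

713635

Being 78 short of a full case of size k means N ≡ −78 (mod k), i.e. N + 78 is a multiple of each size.
299 = 13 × 23
91 = 7 × 13
143 = 11 × 13
403 = 13 × 31
LCM(299, 91, 143, 403) = 7 × 11 × 13 × 23 × 31 = 713713.
Smallest positive N is 713713 − 78 = 713635.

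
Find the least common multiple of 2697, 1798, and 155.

2697 = 3 × 29 × 31
1798 = 2 × 29 × 31
155 = 5 × 31
LCM(2697, 1798, 155) = 2 × 3 × 5 × 29 × 31 = 26970.

26970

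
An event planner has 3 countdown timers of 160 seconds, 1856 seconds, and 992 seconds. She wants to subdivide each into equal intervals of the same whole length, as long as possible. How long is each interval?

The interval must divide each timer length; the longest such is the gcd.
160 = 2^5 × 5
1856 = 2^6 × 29
992 = 2^5 × 31
gcd(160, 1856, 992) = 2^5 = 32.

32 seconds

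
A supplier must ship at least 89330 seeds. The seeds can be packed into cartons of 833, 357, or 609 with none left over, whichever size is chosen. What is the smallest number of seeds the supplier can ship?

The number of seeds must be a common multiple of 833, 357, and 609, so a multiple of their LCM.
833 = 7^2 × 17
357 = 3 × 7 × 17
609 = 3 × 7 × 29
LCM(833, 357, 609) = 3 × 7^2 × 17 × 29 = 72471.
Smallest multiple of 72471 that is ≥ 89330: ⌈89330/72471⌉ × 72471 = 2 × 72471 = 144942.

144942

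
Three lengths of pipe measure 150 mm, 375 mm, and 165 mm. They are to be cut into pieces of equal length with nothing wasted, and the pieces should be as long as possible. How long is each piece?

15 mm

The greatest length dividing all of 150, 375, and 165 is their gcd.
150 = 2 × 3 × 5^2
375 = 3 × 5^3
165 = 3 × 5 × 11
gcd(150, 375, 165) = 3 × 5 = 15.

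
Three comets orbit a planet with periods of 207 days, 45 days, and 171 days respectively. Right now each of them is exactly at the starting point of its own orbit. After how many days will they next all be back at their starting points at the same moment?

19665 days

We need the least common multiple of the intervals.
207 = 3^2 × 23
45 = 3^2 × 5
171 = 3^2 × 19
LCM(207, 45, 171) = 3^2 × 5 × 19 × 23 = 19665.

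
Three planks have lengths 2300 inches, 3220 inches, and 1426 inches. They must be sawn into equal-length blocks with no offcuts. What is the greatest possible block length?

46 inches

This is the greatest common divisor of 2300, 3220, and 1426.
2300 = 2^2 × 5^2 × 23
3220 = 2^2 × 5 × 7 × 23
1426 = 2 × 23 × 31
gcd(2300, 3220, 1426) = 2 × 23 = 46.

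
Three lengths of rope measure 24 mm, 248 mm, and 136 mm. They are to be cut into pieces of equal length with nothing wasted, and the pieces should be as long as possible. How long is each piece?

8 mm

Each piece length must divide every original length, so the longest possible is gcd(24, 248, 136).
24 = 2^3 × 3
248 = 2^3 × 31
136 = 2^3 × 17
gcd(24, 248, 136) = 2^3 = 8.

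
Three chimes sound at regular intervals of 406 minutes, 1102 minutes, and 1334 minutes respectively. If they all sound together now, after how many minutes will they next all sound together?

The first simultaneous occurrence is after LCM of the individual periods.
406 = 2 × 7 × 29
1102 = 2 × 19 × 29
1334 = 2 × 23 × 29
LCM(406, 1102, 1334) = 2 × 7 × 19 × 23 × 29 = 177422.

177422 minutes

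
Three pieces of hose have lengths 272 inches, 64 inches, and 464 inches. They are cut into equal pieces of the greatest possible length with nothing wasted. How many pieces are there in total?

50

Piece length = gcd(272, 64, 464).
272 = 2^4 × 17
64 = 2^6
464 = 2^4 × 29
gcd(272, 64, 464) = 2^4 = 16.
Total pieces = 272/16 + 64/16 + 464/16 = 17 + 4 + 29 = 50.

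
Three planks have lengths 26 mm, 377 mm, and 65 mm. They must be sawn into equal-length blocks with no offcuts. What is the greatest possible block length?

This is the greatest common divisor of 26, 377, and 65.
26 = 2 × 13
377 = 13 × 29
65 = 5 × 13
gcd(26, 377, 65) = 13.

13 mm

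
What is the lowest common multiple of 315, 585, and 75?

315 = 3^2 × 5 × 7
585 = 3^2 × 5 × 13
75 = 3 × 5^2
LCM(315, 585, 75) = 3^2 × 5^2 × 7 × 13 = 20475.

20475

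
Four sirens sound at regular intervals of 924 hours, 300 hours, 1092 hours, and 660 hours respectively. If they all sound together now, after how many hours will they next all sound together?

300300 hours

The first simultaneous occurrence is after LCM of the individual periods.
924 = 2^2 × 3 × 7 × 11
300 = 2^2 × 3 × 5^2
1092 = 2^2 × 3 × 7 × 13
660 = 2^2 × 3 × 5 × 11
LCM(924, 300, 1092, 660) = 2^2 × 3 × 5^2 × 7 × 11 × 13 = 300300.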